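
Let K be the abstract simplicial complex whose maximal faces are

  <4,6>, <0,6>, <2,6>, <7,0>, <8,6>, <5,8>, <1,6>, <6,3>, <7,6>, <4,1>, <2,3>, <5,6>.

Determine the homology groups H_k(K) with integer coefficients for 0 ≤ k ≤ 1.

H_0 ≅ Z,  H_1 ≅ Z^4.

We work with the vertex ordering 0 < 1 < 2 < 3 < 4 < 5 < 6 < 7 < 8. The simplices of K, each written with vertices in increasing order, are:

  0-simplices (9): [0], [1], [2], [3], [4], [5], [6], [7], [8]
  1-simplices (12): [0,6], [0,7], [1,4], [1,6], [2,3], [2,6], [3,6], [4,6], [5,6], [5,8], [6,7], [6,8]

so the chain groups are C_0 ≅ Z^9, C_1 ≅ Z^12.

The boundary map ∂_1: C_1 → C_0 sends each edge [p,q] (with p < q) to q − p.
The 9×12 boundary matrix has rank 8 and Smith normal form diag(1,1,1,1,1,1,1,1).

Reading off H_k = ker ∂_k / im ∂_{k+1}:

  H_0: rank C_0 − rank ∂_1 = 9 − 8 = 1, and the invariant factors of ∂_1 are all 1, so H_0 ≅ Z.
  H_1: rank ker ∂_1 − rank ∂_2 = (12 − 8) − 0 = 4, and there is no ∂_2, so H_1 ≅ Z^4.

(K is a triangulation of a wedge of 4 circles.)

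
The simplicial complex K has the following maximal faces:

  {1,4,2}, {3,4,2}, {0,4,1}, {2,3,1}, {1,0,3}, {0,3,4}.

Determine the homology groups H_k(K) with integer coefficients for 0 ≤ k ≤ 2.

H_0 = Z,  H_1 = 0,  H_2 = Z.

Order the vertices as 0 < 1 < 2 < 3 < 4. Listing each simplex with vertices in this order, K has dimension 2 with simplices:

  0-simplices (5): [0], [1], [2], [3], [4]
  1-simplices (9): [0,1], [0,3], [0,4], [1,2], [1,3], [1,4], [2,3], [2,4], [3,4]
  2-simplices (6): [0,1,3], [0,1,4], [0,3,4], [1,2,3], [1,2,4], [2,3,4]

so the chain groups are C_0 ≅ Z^5, C_1 ≅ Z^9, C_2 ≅ Z^6.

Boundary ∂_1: C_1 → C_0 is given by ∂[p,q] = [q] − [p].
As a 5×9 matrix over Z this has rank 4, with invariant factors (1,1,1,1).

∂_2: C_2 → C_1 sends each 2-simplex [p,q,r] to [q,r] − [p,r] + [p,q]. For instance
  ∂[0,1,4] = [1,4] − [0,4] + [0,1],
  ∂[2,3,4] = [3,4] − [2,4] + [2,3].
As a 9×6 matrix over Z this has rank 5, with invariant factors (1,1,1,1,1).

From H_k ≅ ker(∂_k) / im(∂_{k+1}) we obtain:

  H_0: rank C_0 − rank ∂_1 = 5 − 4 = 1, and the invariant factors of ∂_1 are all 1, so H_0 ≅ Z.
  H_1: rank ker ∂_1 − rank ∂_2 = (9 − 4) − 5 = 0, and the invariant factors of ∂_2 are all 1, so H_1 ≅ 0.
  H_2: rank ker ∂_2 − rank ∂_3 = (6 − 5) − 0 = 1, and there is no ∂_3, so H_2 ≅ Z.

As a check, the Euler characteristic is 5 − 9 + 6 = 2, which agrees with 1 − 0 + 1 = 2.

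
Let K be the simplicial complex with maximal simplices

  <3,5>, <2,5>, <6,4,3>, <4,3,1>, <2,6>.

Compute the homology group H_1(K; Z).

Take the total order 1 < 2 < 3 < 4 < 5 < 6 on the vertex set. Then K (dimension 2) consists of the simplices:

  0-simplices (6): [1], [2], [3], [4], [5], [6]
  1-simplices (8): [1,3], [1,4], [2,5], [2,6], [3,4], [3,5], [3,6], [4,6]
  2-simplices (2): [1,3,4], [3,4,6]

Hence C_0 ≅ Z^6, C_1 ≅ Z^8, C_2 ≅ Z^2.

Boundary ∂_1: C_1 → C_0 maps an edge to its endpoints' difference, ∂[p,q] = q − p. For instance
  ∂[3,4] = [4] − [3].
As a 6×8 matrix over Z this has rank 5, with invariant factors (1,1,1,1,1).

∂_2: C_2 → C_1 sends each 2-simplex [p,q,r] to [q,r] − [p,r] + [p,q]. For instance
  ∂[3,4,6] = [4,6] − [3,6] + [3,4],
  ∂[1,3,4] = [3,4] − [1,4] + [1,3].
The 8×2 boundary matrix has rank 2 and Smith normal form diag(1,1).

From H_k ≅ ker(∂_k) / im(∂_{k+1}) we obtain:

  H_1: rank ker ∂_1 − rank ∂_2 = (8 − 5) − 2 = 1, and the invariant factors of ∂_2 are all 1, so H_1 ≅ Z.

H_1 = Z.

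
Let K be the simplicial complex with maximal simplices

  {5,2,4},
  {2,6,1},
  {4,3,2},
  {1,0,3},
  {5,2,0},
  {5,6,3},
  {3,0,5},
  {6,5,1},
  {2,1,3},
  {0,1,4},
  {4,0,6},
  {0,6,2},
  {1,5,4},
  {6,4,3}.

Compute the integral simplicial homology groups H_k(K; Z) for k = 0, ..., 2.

We work with the vertex ordering 0 < 1 < 2 < 3 < 4 < 5 < 6. The simplices of K, each written with vertices in increasing order, are:

  0-simplices (7): [0], [1], [2], [3], [4], [5], [6]
  1-simplices (21): [0,1], [0,2], [0,3], [0,4], [0,5], [0,6], [1,2], [1,3], [1,4], [1,5], [1,6], [2,3], [2,4], [2,5], [2,6], [3,4], [3,5], [3,6], [4,5], [4,6], [5,6]
  2-simplices (14): [0,1,3], [0,1,4], [0,2,5], [0,2,6], [0,3,5], [0,4,6], [1,2,3], [1,2,6], [1,4,5], [1,5,6], [2,3,4], [2,4,5], [3,4,6], [3,5,6]

Hence C_0 ≅ Z^7, C_1 ≅ Z^21, C_2 ≅ Z^14.

∂_1: C_1 → C_0 sends each edge [p,q] (with p < q) to q − p.
The 7×21 boundary matrix has rank 6 and Smith normal form diag(1,1,1,1,1,1).

Boundary ∂_2: C_2 → C_1 sends each 2-simplex [p,q,r] to [q,r] − [p,r] + [p,q]. For instance
  ∂[3,5,6] = [5,6] − [3,6] + [3,5],
  ∂[1,2,3] = [2,3] − [1,3] + [1,2].
This gives a 21×14 integer matrix of rank 13; reducing to Smith normal form yields diagonal entries (1,1,1,1,1,1,1,1,1,1,1,1,1).

Now H_k = ker ∂_k / im ∂_{k+1}, so:

  H_0: rank C_0 − rank ∂_1 = 7 − 6 = 1, and the invariant factors of ∂_1 are all 1, so H_0 = Z.
  H_1: rank ker ∂_1 − rank ∂_2 = (21 − 6) − 13 = 2, and the invariant factors of ∂_2 are all 1, so H_1 = Z^2.
  H_2: rank ker ∂_2 − rank ∂_3 = (14 − 13) − 0 = 1, and there is no ∂_3, so H_2 = Z.

H_0 ≅ Z,  H_1 ≅ Z^2,  H_2 ≅ Z.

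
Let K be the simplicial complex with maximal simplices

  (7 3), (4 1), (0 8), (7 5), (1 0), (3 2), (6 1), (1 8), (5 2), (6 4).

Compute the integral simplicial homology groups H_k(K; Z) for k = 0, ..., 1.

Order the vertices as 0 < 1 < 2 < 3 < 4 < 5 < 6 < 7 < 8. Listing each simplex with vertices in this order, K has dimension 1 with simplices:

  0-simplices (9): [0], [1], [2], [3], [4], [5], [6], [7], [8]
  1-simplices (10): [0,1], [0,8], [1,4], [1,6], [1,8], [2,3], [2,5], [3,7], [4,6], [5,7]

giving chain groups C_0 ≅ Z^9, C_1 ≅ Z^10.

Boundary ∂_1: C_1 → C_0 is given by ∂[p,q] = [q] − [p]. For instance
  ∂[2,5] = [5] − [2].
The resulting 9×10 matrix has rank 7, and its Smith normal form has invariant factors (1,1,1,1,1,1,1).

Now H_k = ker ∂_k / im ∂_{k+1}, so:

  H_0: rank C_0 − rank ∂_1 = 9 − 7 = 2, and the invariant factors of ∂_1 are all 1, so H_0 ≅ Z^2.
  H_1: rank ker ∂_1 − rank ∂_2 = (10 − 7) − 0 = 3, and there is no ∂_2, so H_1 ≅ Z^3.

H_0 = Z^2,  H_1 = Z^3.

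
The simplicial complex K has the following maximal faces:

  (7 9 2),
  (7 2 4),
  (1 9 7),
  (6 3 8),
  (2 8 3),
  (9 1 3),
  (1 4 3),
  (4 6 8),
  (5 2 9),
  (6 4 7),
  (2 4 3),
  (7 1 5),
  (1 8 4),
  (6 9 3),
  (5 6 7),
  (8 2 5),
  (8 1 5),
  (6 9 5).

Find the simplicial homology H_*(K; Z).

H_0 ≅ Z,  H_1 ≅ Z ⊕ Z/2Z,  H_2 = 0.

K has 9 vertices, 27 edges, 18 triangles.
rank ∂_0 = 0, rank ∂_1 = 8 ⇒ b_0 = 9 − 0 − 8 = 1; all invariant factors of ∂_1 are 1 so no torsion. So H_0 = Z.
rank ∂_1 = 8, rank ∂_2 = 18 ⇒ b_1 = 27 − 8 − 18 = 1; ∂_2 has invariant factor(s) [2] giving torsion. So H_1 = Z ⊕ Z/2Z.
rank ∂_2 = 18, rank ∂_3 = 0 ⇒ b_2 = 18 − 18 − 0 = 0. So H_2 = 0.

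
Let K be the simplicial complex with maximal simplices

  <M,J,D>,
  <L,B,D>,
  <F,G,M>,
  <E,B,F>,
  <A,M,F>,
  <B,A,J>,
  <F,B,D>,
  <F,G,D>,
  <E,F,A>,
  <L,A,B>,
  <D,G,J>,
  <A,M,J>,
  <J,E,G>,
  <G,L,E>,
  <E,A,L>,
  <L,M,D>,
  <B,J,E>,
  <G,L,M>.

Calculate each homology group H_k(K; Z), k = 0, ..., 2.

H_0 = Z,  H_1 = Z ⊕ Z_2,  H_2 = 0.

K has 9 vertices, 27 edges, 18 triangles.
rank ∂_0 = 0, rank ∂_1 = 8 ⇒ b_0 = 9 − 0 − 8 = 1; all invariant factors of ∂_1 are 1 so no torsion. So H_0 = Z.
rank ∂_1 = 8, rank ∂_2 = 18 ⇒ b_1 = 27 − 8 − 18 = 1; ∂_2 has invariant factor(s) [2] giving torsion. So H_1 = Z ⊕ Z_2.
rank ∂_2 = 18, rank ∂_3 = 0 ⇒ b_2 = 18 − 18 − 0 = 0. So H_2 = 0.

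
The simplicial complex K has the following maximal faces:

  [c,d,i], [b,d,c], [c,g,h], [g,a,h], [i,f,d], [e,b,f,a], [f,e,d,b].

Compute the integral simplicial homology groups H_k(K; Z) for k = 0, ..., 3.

Fix the vertex order a < b < c < d < e < f < g < h < i and write every simplex with vertices in increasing order. Then dim K = 3 and the simplices of K are:

  0-simplices (9): a, b, c, d, e, f, g, h, i
  1-simplices (19): ab, ae, af, ag, ah, bc, bd, be, bf, cd, cg, ch, ci, de, df, di, ef, fi, gh
  2-simplices (12): abe, abf, aef, agh, bcd, bde, bdf, bef, cdi, cgh, def, dfi
  3-simplices (2): abef, bdef

giving chain groups C_0 ≅ Z^9, C_1 ≅ Z^19, C_2 ≅ Z^12, C_3 ≅ Z^2.

Boundary ∂_1: C_1 → C_0 maps an edge to its endpoints' difference, ∂[p,q] = q − p.
As a 9×19 matrix over Z this has rank 8, with invariant factors (1,1,1,1,1,1,1,1).

The boundary map ∂_2: C_2 → C_1 maps a triangle to the signed sum of its edges. For instance
  ∂bde = de − be + bd,
  ∂agh = gh − ah + ag.
The resulting 19×12 matrix has rank 10, and its Smith normal form has invariant factors (1,1,1,1,1,1,1,1,1,1).

Boundary ∂_3: C_3 → C_2 sends each 3-simplex σ to the alternating sum Σ_i (−1)^i (σ with its i-th vertex removed). For instance
  ∂bdef = def − bef + bdf − bde,
  ∂abef = bef − aef + abf − abe.
As a 12×2 matrix over Z this has rank 2, with invariant factors (1,1).

Now H_k = ker ∂_k / im ∂_{k+1}, so:

  H_0: rank C_0 − rank ∂_1 = 9 − 8 = 1, and the invariant factors of ∂_1 are all 1, so H_0 = Z.
  H_1: rank ker ∂_1 − rank ∂_2 = (19 − 8) − 10 = 1, and the invariant factors of ∂_2 are all 1, so H_1 = Z.
  H_2: rank ker ∂_2 − rank ∂_3 = (12 − 10) − 2 = 0, and the invariant factors of ∂_3 are all 1, so H_2 = 0.
  H_3: rank ker ∂_3 − rank ∂_4 = (2 − 2) − 0 = 0, and there is no ∂_4, so H_3 = 0.

H_0 = Z,  H_1 = Z,  H_2 = 0,  H_3 = 0.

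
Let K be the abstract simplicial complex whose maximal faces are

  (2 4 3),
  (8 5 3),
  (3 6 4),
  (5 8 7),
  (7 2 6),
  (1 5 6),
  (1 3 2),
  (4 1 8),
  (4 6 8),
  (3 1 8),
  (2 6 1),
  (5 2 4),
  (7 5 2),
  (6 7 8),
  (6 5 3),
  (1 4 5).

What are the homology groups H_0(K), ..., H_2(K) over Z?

We work with the vertex ordering 1 < 2 < 3 < 4 < 5 < 6 < 7 < 8. The simplices of K, each written with vertices in increasing order, are:

  0-simplices (8): [1], [2], [3], [4], [5], [6], [7], [8]
  1-simplices (24): (24 of them)
  2-simplices (16): [1,2,3], [1,2,6], [1,3,8], [1,4,5], [1,4,8], [1,5,6], [2,3,4], [2,4,5], [2,5,7], [2,6,7], [3,4,6], [3,5,6], [3,5,8], [4,6,8], [5,7,8], [6,7,8]

so the chain groups are C_0 ≅ Z^8, C_1 ≅ Z^24, C_2 ≅ Z^16.

∂_1: C_1 → C_0 maps an edge to its endpoints' difference, ∂[p,q] = q − p. For instance
  ∂[2,4] = [4] − [2].
As a 8×24 matrix over Z this has rank 7, with invariant factors (1,1,1,1,1,1,1).

Boundary ∂_2: C_2 → C_1 maps a triangle to the signed sum of its edges. For instance
  ∂[1,4,5] = [4,5] − [1,5] + [1,4],
  ∂[2,3,4] = [3,4] − [2,4] + [2,3].
This gives a 24×16 integer matrix of rank 15; reducing to Smith normal form yields diagonal entries (1,1,1,1,1,1,1,1,1,1,1,1,1,1,1).

Computing H_k = (kernel of ∂_k) / (image of ∂_{k+1}):

  H_0: rank C_0 − rank ∂_1 = 8 − 7 = 1, and the invariant factors of ∂_1 are all 1, so H_0 = Z.
  H_1: rank ker ∂_1 − rank ∂_2 = (24 − 7) − 15 = 2, and the invariant factors of ∂_2 are all 1, so H_1 = Z^2.
  H_2: rank ker ∂_2 − rank ∂_3 = (16 − 15) − 0 = 1, and there is no ∂_3, so H_2 = Z.

H_0 ≅ Z,  H_1 ≅ Z^2,  H_2 ≅ Z.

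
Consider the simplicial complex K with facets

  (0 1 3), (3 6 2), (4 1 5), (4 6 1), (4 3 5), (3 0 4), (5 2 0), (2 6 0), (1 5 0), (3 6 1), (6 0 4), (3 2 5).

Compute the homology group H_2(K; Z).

Take the total order 0 < 1 < 2 < 3 < 4 < 5 < 6 on the vertex set. Then K (dimension 2) consists of the simplices:

  0-simplices (7): [0], [1], [2], [3], [4], [5], [6]
  1-simplices (18): [0,1], [0,2], [0,3], [0,4], [0,5], [0,6], [1,3], [1,4], [1,5], [1,6], [2,3], [2,5], [2,6], [3,4], [3,5], [3,6], [4,5], [4,6]
  2-simplices (12): [0,1,3], [0,1,5], [0,2,5], [0,2,6], [0,3,4], [0,4,6], [1,3,6], [1,4,5], [1,4,6], [2,3,5], [2,3,6], [3,4,5]

so the chain groups are C_0 ≅ Z^7, C_1 ≅ Z^18, C_2 ≅ Z^12.

The boundary map ∂_1: C_1 → C_0 is given by ∂[p,q] = [q] − [p]. For instance
  ∂[0,3] = [3] − [0].
The 7×18 boundary matrix has rank 6 and Smith normal form diag(1,1,1,1,1,1).

∂_2: C_2 → C_1 sends each 2-simplex [p,q,r] to [q,r] − [p,r] + [p,q]. For instance
  ∂[2,3,6] = [3,6] − [2,6] + [2,3],
  ∂[0,2,5] = [2,5] − [0,5] + [0,2].
As a 18×12 matrix over Z this has rank 12, with invariant factors (1,1,1,1,1,1,1,1,1,1,1,2).

Reading off H_k = ker ∂_k / im ∂_{k+1}:

  H_2: rank ker ∂_2 − rank ∂_3 = (12 − 12) − 0 = 0, and there is no ∂_3, so H_2 = 0.

(K is a triangulation of the real projective plane RP^2.)

H_2 = 0.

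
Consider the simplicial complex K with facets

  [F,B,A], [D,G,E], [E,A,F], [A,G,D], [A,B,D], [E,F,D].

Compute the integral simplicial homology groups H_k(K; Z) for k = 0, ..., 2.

H_0 ≅ Z,  H_1 ≅ Z,  H_2 = 0.

Order the vertices as A < B < D < E < F < G. Listing each simplex with vertices in this order, K has dimension 2 with simplices:

  0-simplices (6): A, B, D, E, F, G
  1-simplices (12): AB, AD, AE, AF, AG, BD, BF, DE, DF, DG, EF, EG
  2-simplices (6): ABD, ABF, ADG, AEF, DEF, DEG

Hence C_0 ≅ Z^6, C_1 ≅ Z^12, C_2 ≅ Z^6.

∂_1: C_1 → C_0 maps an edge to its endpoints' difference, ∂[p,q] = q − p.
The resulting 6×12 matrix has rank 5, and its Smith normal form has invariant factors (1,1,1,1,1).

∂_2: C_2 → C_1 acts by ∂[p,q,r] = [q,r] − [p,r] + [p,q]. For instance
  ∂DEF = EF − DF + DE,
  ∂DEG = EG − DG + DE.
The 12×6 boundary matrix has rank 6 and Smith normal form diag(1,1,1,1,1,1).

Now H_k = ker ∂_k / im ∂_{k+1}, so:

  H_0: rank C_0 − rank ∂_1 = 6 − 5 = 1, and the invariant factors of ∂_1 are all 1, so H_0 ≅ Z.
  H_1: rank ker ∂_1 − rank ∂_2 = (12 − 5) − 6 = 1, and the invariant factors of ∂_2 are all 1, so H_1 ≅ Z.
  H_2: rank ker ∂_2 − rank ∂_3 = (6 − 6) − 0 = 0, and there is no ∂_3, so H_2 ≅ 0.

As a check, the Euler characteristic is 6 − 12 + 6 = 0, which agrees with 1 − 1 + 0 = 0.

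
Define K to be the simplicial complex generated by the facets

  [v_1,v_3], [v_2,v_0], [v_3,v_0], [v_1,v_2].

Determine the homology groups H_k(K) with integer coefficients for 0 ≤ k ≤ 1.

K has 4 vertices, 4 edges.
rank ∂_0 = 0, rank ∂_1 = 3 ⇒ b_0 = 4 − 0 − 3 = 1; all invariant factors of ∂_1 are 1 so no torsion. So H_0 = Z.
rank ∂_1 = 3, rank ∂_2 = 0 ⇒ b_1 = 4 − 3 − 0 = 1. So H_1 = Z.

H_0 = Z,  H_1 = Z.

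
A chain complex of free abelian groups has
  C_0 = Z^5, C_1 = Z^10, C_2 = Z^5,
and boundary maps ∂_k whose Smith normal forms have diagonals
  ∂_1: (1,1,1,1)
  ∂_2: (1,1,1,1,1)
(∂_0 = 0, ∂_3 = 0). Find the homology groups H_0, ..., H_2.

H_0: b_0 = 5 − 0 − 4 = 1; torsion from ∂_1 factors > 1: none. So H_0 ≅ Z.
H_1: b_1 = 10 − 4 − 5 = 1; torsion from ∂_2 factors > 1: none. So H_1 ≅ Z.
H_2: b_2 = 5 − 5 − 0 = 0; torsion from ∂_3 factors > 1: none. So H_2 ≅ 0.

H_0 ≅ Z,  H_1 ≅ Z,  H_2 = 0.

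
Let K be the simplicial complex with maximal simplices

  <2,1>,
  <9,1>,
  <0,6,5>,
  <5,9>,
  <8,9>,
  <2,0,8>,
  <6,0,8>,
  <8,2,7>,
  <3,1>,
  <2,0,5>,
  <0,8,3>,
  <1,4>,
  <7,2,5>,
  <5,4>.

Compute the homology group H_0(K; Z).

Fix the vertex order 0 < 1 < 2 < 3 < 4 < 5 < 6 < 7 < 8 < 9 and write every simplex with vertices in increasing order. Then dim K = 2 and the simplices of K are:

  0-simplices (10): [0], [1], [2], [3], [4], [5], [6], [7], [8], [9]
  1-simplices (20): [0,2], [0,3], [0,5], [0,6], [0,8], [1,2], [1,3], [1,4], [1,9], [2,5], [2,7], [2,8], [3,8], [4,5], [5,6], [5,7], [5,9], [6,8], [7,8], [8,9]
  2-simplices (7): [0,2,5], [0,2,8], [0,3,8], [0,5,6], [0,6,8], [2,5,7], [2,7,8]

Hence C_0 ≅ Z^10, C_1 ≅ Z^20, C_2 ≅ Z^7.

Boundary ∂_1: C_1 → C_0 is given by ∂[p,q] = [q] − [p]. For instance
  ∂[5,6] = [6] − [5].
As a 10×20 matrix over Z this has rank 9, with invariant factors (1,1,1,1,1,1,1,1,1).

∂_2: C_2 → C_1 maps a triangle to the signed sum of its edges. For instance
  ∂[0,6,8] = [6,8] − [0,8] + [0,6],
  ∂[0,3,8] = [3,8] − [0,8] + [0,3].
The 20×7 boundary matrix has rank 7 and Smith normal form diag(1,1,1,1,1,1,1).

Reading off H_k = ker ∂_k / im ∂_{k+1}:

  H_0: rank C_0 − rank ∂_1 = 10 − 9 = 1, and the invariant factors of ∂_1 are all 1, so H_0 ≅ Z.

H_0 = Z.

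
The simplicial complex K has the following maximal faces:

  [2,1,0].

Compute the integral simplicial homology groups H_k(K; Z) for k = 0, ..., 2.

Take the total order 0 < 1 < 2 on the vertex set. Then K (dimension 2) consists of the simplices:

  0-simplices (3): [0], [1], [2]
  1-simplices (3): [0,1], [0,2], [1,2]
  2-simplices (1): [0,1,2]

Hence C_0 ≅ Z^3, C_1 ≅ Z^3, C_2 ≅ Z^1.

Boundary ∂_1: C_1 → C_0 maps an edge to its endpoints' difference, ∂[p,q] = q − p.
As a 3×3 matrix over Z this has rank 2, with invariant factors (1,1).

The boundary map ∂_2: C_2 → C_1 maps a triangle to the signed sum of its edges. For instance
  ∂[0,1,2] = [1,2] − [0,2] + [0,1].
This gives a 3×1 integer matrix of rank 1; reducing to Smith normal form yields diagonal entries (1).

Computing H_k = (kernel of ∂_k) / (image of ∂_{k+1}):

  H_0: rank C_0 − rank ∂_1 = 3 − 2 = 1, and the invariant factors of ∂_1 are all 1, so H_0 ≅ Z.
  H_1: rank ker ∂_1 − rank ∂_2 = (3 − 2) − 1 = 0, and the invariant factors of ∂_2 are all 1, so H_1 ≅ 0.
  H_2: rank ker ∂_2 − rank ∂_3 = (1 − 1) − 0 = 0, and there is no ∂_3, so H_2 ≅ 0.

H_0 ≅ Z,  H_1 = 0,  H_2 = 0.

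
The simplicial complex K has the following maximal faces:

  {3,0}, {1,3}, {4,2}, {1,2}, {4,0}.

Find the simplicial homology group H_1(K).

Fix the vertex order 0 < 1 < 2 < 3 < 4 and write every simplex with vertices in increasing order. Then dim K = 1 and the simplices of K are:

  0-simplices (5): [0], [1], [2], [3], [4]
  1-simplices (5): [0,3], [0,4], [1,2], [1,3], [2,4]

Hence C_0 ≅ Z^5, C_1 ≅ Z^5.

The boundary map ∂_1: C_1 → C_0 maps an edge to its endpoints' difference, ∂[p,q] = q − p.
As a 5×5 matrix over Z this has rank 4, with invariant factors (1,1,1,1).

Now H_k = ker ∂_k / im ∂_{k+1}, so:

  H_1: rank ker ∂_1 − rank ∂_2 = (5 − 4) − 0 = 1, and there is no ∂_2, so H_1 ≅ Z.

H_1 = Z.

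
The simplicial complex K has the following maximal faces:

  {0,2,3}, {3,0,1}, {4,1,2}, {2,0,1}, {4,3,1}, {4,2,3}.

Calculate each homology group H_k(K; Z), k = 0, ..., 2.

H_0 = Z,  H_1 = 0,  H_2 = Z.

Order the vertices as 0 < 1 < 2 < 3 < 4. Listing each simplex with vertices in this order, K has dimension 2 with simplices:

  0-simplices (5): [0], [1], [2], [3], [4]
  1-simplices (9): [0,1], [0,2], [0,3], [1,2], [1,3], [1,4], [2,3], [2,4], [3,4]
  2-simplices (6): [0,1,2], [0,1,3], [0,2,3], [1,2,4], [1,3,4], [2,3,4]

giving chain groups C_0 ≅ Z^5, C_1 ≅ Z^9, C_2 ≅ Z^6.

The boundary map ∂_1: C_1 → C_0 sends each edge [p,q] (with p < q) to q − p.
This gives a 5×9 integer matrix of rank 4; reducing to Smith normal form yields diagonal entries (1,1,1,1).

The boundary map ∂_2: C_2 → C_1 maps a triangle to the signed sum of its edges. For instance
  ∂[0,1,2] = [1,2] − [0,2] + [0,1],
  ∂[2,3,4] = [3,4] − [2,4] + [2,3].
This gives a 9×6 integer matrix of rank 5; reducing to Smith normal form yields diagonal entries (1,1,1,1,1).

Reading off H_k = ker ∂_k / im ∂_{k+1}:

  H_0: rank C_0 − rank ∂_1 = 5 − 4 = 1, and the invariant factors of ∂_1 are all 1, so H_0 = Z.
  H_1: rank ker ∂_1 − rank ∂_2 = (9 − 4) − 5 = 0, and the invariant factors of ∂_2 are all 1, so H_1 = 0.
  H_2: rank ker ∂_2 − rank ∂_3 = (6 − 5) − 0 = 1, and there is no ∂_3, so H_2 = Z.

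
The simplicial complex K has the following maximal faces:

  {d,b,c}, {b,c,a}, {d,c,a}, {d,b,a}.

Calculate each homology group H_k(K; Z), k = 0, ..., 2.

Order the vertices as a < b < c < d. Listing each simplex with vertices in this order, K has dimension 2 with simplices:

  0-simplices (4): a, b, c, d
  1-simplices (6): ab, ac, ad, bc, bd, cd
  2-simplices (4): abc, abd, acd, bcd

Hence C_0 ≅ Z^4, C_1 ≅ Z^6, C_2 ≅ Z^4.

∂_1: C_1 → C_0 sends each edge [p,q] (with p < q) to q − p. For instance
  ∂cd = d − c.
As a 4×6 matrix over Z this has rank 3, with invariant factors (1,1,1).

The boundary map ∂_2: C_2 → C_1 maps a triangle to the signed sum of its edges. For instance
  ∂abc = bc − ac + ab,
  ∂bcd = cd − bd + bc.
The resulting 6×4 matrix has rank 3, and its Smith normal form has invariant factors (1,1,1).

Computing H_k = (kernel of ∂_k) / (image of ∂_{k+1}):

  H_0: rank C_0 − rank ∂_1 = 4 − 3 = 1, and the invariant factors of ∂_1 are all 1, so H_0 ≅ Z.
  H_1: rank ker ∂_1 − rank ∂_2 = (6 − 3) − 3 = 0, and the invariant factors of ∂_2 are all 1, so H_1 ≅ 0.
  H_2: rank ker ∂_2 − rank ∂_3 = (4 − 3) − 0 = 1, and there is no ∂_3, so H_2 ≅ Z.

As a check, the Euler characteristic is 4 − 6 + 4 = 2, which agrees with 1 − 0 + 1 = 2.
(K is a triangulation of the 2-sphere S^2.)

H_0 ≅ Z,  H_1 = 0,  H_2 ≅ Z.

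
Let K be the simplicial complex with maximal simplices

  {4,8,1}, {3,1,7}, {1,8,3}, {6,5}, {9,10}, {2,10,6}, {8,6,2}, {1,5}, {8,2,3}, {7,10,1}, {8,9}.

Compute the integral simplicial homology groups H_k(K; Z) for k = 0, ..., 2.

H_0 = Z,  H_1 = Z^3,  H_2 = 0.

Take the total order 1 < 2 < 3 < 4 < 5 < 6 < 7 < 8 < 9 < 10 on the vertex set. Then K (dimension 2) consists of the simplices:

  0-simplices (10): [1], [2], [3], [4], [5], [6], [7], [8], [9], [10]
  1-simplices (19): [1,3], [1,4], [1,5], [1,7], [1,8], [1,10], [2,3], [2,6], [2,8], [2,10], [3,7], [3,8], [4,8], [5,6], [6,8], [6,10], [7,10], [8,9], [9,10]
  2-simplices (7): [1,3,7], [1,3,8], [1,4,8], [1,7,10], [2,3,8], [2,6,8], [2,6,10]

giving chain groups C_0 ≅ Z^10, C_1 ≅ Z^19, C_2 ≅ Z^7.

Boundary ∂_1: C_1 → C_0 sends each edge [p,q] (with p < q) to q − p. For instance
  ∂[1,10] = [10] − [1].
This gives a 10×19 integer matrix of rank 9; reducing to Smith normal form yields diagonal entries (1,1,1,1,1,1,1,1,1).

Boundary ∂_2: C_2 → C_1 acts by ∂[p,q,r] = [q,r] − [p,r] + [p,q]. For instance
  ∂[2,6,10] = [6,10] − [2,10] + [2,6],
  ∂[1,3,7] = [3,7] − [1,7] + [1,3].
The 19×7 boundary matrix has rank 7 and Smith normal form diag(1,1,1,1,1,1,1).

From H_k ≅ ker(∂_k) / im(∂_{k+1}) we obtain:

  H_0: rank C_0 − rank ∂_1 = 10 − 9 = 1, and the invariant factors of ∂_1 are all 1, so H_0 = Z.
  H_1: rank ker ∂_1 − rank ∂_2 = (19 − 9) − 7 = 3, and the invariant factors of ∂_2 are all 1, so H_1 = Z^3.
  H_2: rank ker ∂_2 − rank ∂_3 = (7 − 7) − 0 = 0, and there is no ∂_3, so H_2 = 0.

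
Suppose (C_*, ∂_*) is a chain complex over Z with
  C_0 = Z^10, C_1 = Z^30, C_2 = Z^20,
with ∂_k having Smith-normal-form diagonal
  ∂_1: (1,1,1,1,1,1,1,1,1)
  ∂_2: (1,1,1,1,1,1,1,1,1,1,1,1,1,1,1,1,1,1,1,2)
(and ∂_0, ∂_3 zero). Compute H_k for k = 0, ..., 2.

H_0: b_0 = 10 − 0 − 9 = 1; torsion from ∂_1 factors > 1: none. So H_0 = Z.
H_1: b_1 = 30 − 9 − 20 = 1; torsion from ∂_2 factors > 1: [2]. So H_1 = Z ⊕ Z/2Z.
H_2: b_2 = 20 − 20 − 0 = 0; torsion from ∂_3 factors > 1: none. So H_2 = 0.

H_0 = Z,  H_1 = Z ⊕ Z/2Z,  H_2 = 0.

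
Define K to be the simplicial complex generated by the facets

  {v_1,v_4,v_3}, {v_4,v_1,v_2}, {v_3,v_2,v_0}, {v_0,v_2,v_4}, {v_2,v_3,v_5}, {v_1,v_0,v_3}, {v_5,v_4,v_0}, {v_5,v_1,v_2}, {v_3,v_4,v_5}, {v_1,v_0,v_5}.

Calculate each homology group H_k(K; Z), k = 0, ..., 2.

K has 6 vertices, 15 edges, 10 triangles.
rank ∂_0 = 0, rank ∂_1 = 5 ⇒ b_0 = 6 − 0 − 5 = 1; all invariant factors of ∂_1 are 1 so no torsion. So H_0 ≅ Z.
rank ∂_1 = 5, rank ∂_2 = 10 ⇒ b_1 = 15 − 5 − 10 = 0; ∂_2 has invariant factor(s) [2] giving torsion. So H_1 ≅ Z/2Z.
rank ∂_2 = 10, rank ∂_3 = 0 ⇒ b_2 = 10 − 10 − 0 = 0. So H_2 ≅ 0.

H_0 = Z,  H_1 = Z/2Z,  H_2 = 0.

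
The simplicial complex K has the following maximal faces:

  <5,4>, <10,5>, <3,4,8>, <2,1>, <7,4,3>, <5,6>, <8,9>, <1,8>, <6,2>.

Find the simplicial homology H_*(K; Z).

Order the vertices as 1 < 2 < 3 < 4 < 5 < 6 < 7 < 8 < 9 < 10. Listing each simplex with vertices in this order, K has dimension 2 with simplices:

  0-simplices (10): [1], [2], [3], [4], [5], [6], [7], [8], [9], [10]
  1-simplices (12): [1,2], [1,8], [2,6], [3,4], [3,7], [3,8], [4,5], [4,7], [4,8], [5,6], [5,10], [8,9]
  2-simplices (2): [3,4,7], [3,4,8]

giving chain groups C_0 ≅ Z^10, C_1 ≅ Z^12, C_2 ≅ Z^2.

Boundary ∂_1: C_1 → C_0 maps an edge to its endpoints' difference, ∂[p,q] = q − p. For instance
  ∂[3,8] = [8] − [3].
This gives a 10×12 integer matrix of rank 9; reducing to Smith normal form yields diagonal entries (1,1,1,1,1,1,1,1,1).

∂_2: C_2 → C_1 acts by ∂[p,q,r] = [q,r] − [p,r] + [p,q]. For instance
  ∂[3,4,7] = [4,7] − [3,7] + [3,4],
  ∂[3,4,8] = [4,8] − [3,8] + [3,4].
This gives a 12×2 integer matrix of rank 2; reducing to Smith normal form yields diagonal entries (1,1).

Now H_k = ker ∂_k / im ∂_{k+1}, so:

  H_0: rank C_0 − rank ∂_1 = 10 − 9 = 1, and the invariant factors of ∂_1 are all 1, so H_0 = Z.
  H_1: rank ker ∂_1 − rank ∂_2 = (12 − 9) − 2 = 1, and the invariant factors of ∂_2 are all 1, so H_1 = Z.
  H_2: rank ker ∂_2 − rank ∂_3 = (2 − 2) − 0 = 0, and there is no ∂_3, so H_2 = 0.

H_0 = Z,  H_1 = Z,  H_2 = 0.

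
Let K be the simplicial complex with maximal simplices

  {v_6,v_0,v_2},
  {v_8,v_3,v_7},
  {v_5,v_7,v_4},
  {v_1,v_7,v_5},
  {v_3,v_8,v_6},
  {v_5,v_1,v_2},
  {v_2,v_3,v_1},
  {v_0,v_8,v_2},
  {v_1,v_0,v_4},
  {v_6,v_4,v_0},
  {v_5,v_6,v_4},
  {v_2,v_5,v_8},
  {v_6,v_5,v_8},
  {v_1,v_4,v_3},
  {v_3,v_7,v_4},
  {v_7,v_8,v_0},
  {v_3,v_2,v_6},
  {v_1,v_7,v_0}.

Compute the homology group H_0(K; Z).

H_0 ≅ Z.

K has 9 vertices, 27 edges, 18 triangles.
rank ∂_0 = 0, rank ∂_1 = 8 ⇒ b_0 = 9 − 0 − 8 = 1; all invariant factors of ∂_1 are 1 so no torsion. So H_0 ≅ Z.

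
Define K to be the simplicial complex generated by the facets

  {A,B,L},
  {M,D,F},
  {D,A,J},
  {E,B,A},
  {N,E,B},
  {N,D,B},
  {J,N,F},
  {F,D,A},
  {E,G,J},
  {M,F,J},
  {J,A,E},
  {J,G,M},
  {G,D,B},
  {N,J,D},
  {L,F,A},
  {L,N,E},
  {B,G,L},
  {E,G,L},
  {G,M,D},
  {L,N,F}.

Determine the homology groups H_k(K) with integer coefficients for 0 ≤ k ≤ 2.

H_0 ≅ Z,  H_1 ≅ Z ⊕ Z/2,  H_2 = 0.

Fix the vertex order A < B < D < E < F < G < J < L < M < N and write every simplex with vertices in increasing order. Then dim K = 2 and the simplices of K are:

  0-simplices (10): A, B, D, E, F, G, J, L, M, N
  1-simplices (30): AB, AD, AE, AF, AJ, AL, BD, BE, BG, BL, BN, DF, DG, DJ, DM, DN, EG, EJ, EL, EN, FJ, FL, FM, FN, GJ, GL, GM, JM, JN, LN
  2-simplices (20): ABE, ABL, ADF, ADJ, AEJ, AFL, BDG, BDN, BEN, BGL, DFM, DGM, DJN, EGJ, EGL, ELN, FJM, FJN, FLN, GJM

giving chain groups C_0 ≅ Z^10, C_1 ≅ Z^30, C_2 ≅ Z^20.

The boundary map ∂_1: C_1 → C_0 is given by ∂[p,q] = [q] − [p]. For instance
  ∂BN = N − B.
As a 10×30 matrix over Z this has rank 9, with invariant factors (1,1,1,1,1,1,1,1,1).

Boundary ∂_2: C_2 → C_1 maps a triangle to the signed sum of its edges. For instance
  ∂ELN = LN − EN + EL,
  ∂BEN = EN − BN + BE.
The resulting 30×20 matrix has rank 20, and its Smith normal form has invariant factors (1,1,1,1,1,1,1,1,1,1,1,1,1,1,1,1,1,1,1,2).

From H_k ≅ ker(∂_k) / im(∂_{k+1}) we obtain:

  H_0: rank C_0 − rank ∂_1 = 10 − 9 = 1, and the invariant factors of ∂_1 are all 1, so H_0 = Z.
  H_1: rank ker ∂_1 − rank ∂_2 = (30 − 9) − 20 = 1, and ∂_2 has invariant factor 2 > 1, so H_1 = Z ⊕ Z/2.
  H_2: rank ker ∂_2 − rank ∂_3 = (20 − 20) − 0 = 0, and there is no ∂_3, so H_2 = 0.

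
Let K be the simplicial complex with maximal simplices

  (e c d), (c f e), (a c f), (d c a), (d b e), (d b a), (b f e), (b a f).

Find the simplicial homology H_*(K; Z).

Fix the vertex order a < b < c < d < e < f and write every simplex with vertices in increasing order. Then dim K = 2 and the simplices of K are:

  0-simplices (6): a, b, c, d, e, f
  1-simplices (12): ab, ac, ad, af, bd, be, bf, cd, ce, cf, de, ef
  2-simplices (8): abd, abf, acd, acf, bde, bef, cde, cef

Hence C_0 ≅ Z^6, C_1 ≅ Z^12, C_2 ≅ Z^8.

The boundary map ∂_1: C_1 → C_0 sends each edge [p,q] (with p < q) to q − p.
As a 6×12 matrix over Z this has rank 5, with invariant factors (1,1,1,1,1).

∂_2: C_2 → C_1 acts by ∂[p,q,r] = [q,r] − [p,r] + [p,q]. For instance
  ∂acf = cf − af + ac,
  ∂bde = de − be + bd.
The resulting 12×8 matrix has rank 7, and its Smith normal form has invariant factors (1,1,1,1,1,1,1).

Reading off H_k = ker ∂_k / im ∂_{k+1}:

  H_0: rank C_0 − rank ∂_1 = 6 − 5 = 1, and the invariant factors of ∂_1 are all 1, so H_0 = Z.
  H_1: rank ker ∂_1 − rank ∂_2 = (12 − 5) − 7 = 0, and the invariant factors of ∂_2 are all 1, so H_1 = 0.
  H_2: rank ker ∂_2 − rank ∂_3 = (8 − 7) − 0 = 1, and there is no ∂_3, so H_2 = Z.

As a check, the Euler characteristic is 6 − 12 + 8 = 2, which agrees with 1 − 0 + 1 = 2.

H_0 = Z,  H_1 = 0,  H_2 = Z.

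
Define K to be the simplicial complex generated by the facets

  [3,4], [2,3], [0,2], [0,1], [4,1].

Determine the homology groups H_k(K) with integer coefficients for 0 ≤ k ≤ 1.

Take the total order 0 < 1 < 2 < 3 < 4 on the vertex set. Then K (dimension 1) consists of the simplices:

  0-simplices (5): [0], [1], [2], [3], [4]
  1-simplices (5): [0,1], [0,2], [1,4], [2,3], [3,4]

so the chain groups are C_0 ≅ Z^5, C_1 ≅ Z^5.

∂_1: C_1 → C_0 is given by ∂[p,q] = [q] − [p]. For instance
  ∂[2,3] = [3] − [2].
As a 5×5 matrix over Z this has rank 4, with invariant factors (1,1,1,1).

From H_k ≅ ker(∂_k) / im(∂_{k+1}) we obtain:

  H_0: rank C_0 − rank ∂_1 = 5 − 4 = 1, and the invariant factors of ∂_1 are all 1, so H_0 = Z.
  H_1: rank ker ∂_1 − rank ∂_2 = (5 − 4) − 0 = 1, and there is no ∂_2, so H_1 = Z.

H_0 ≅ Z,  H_1 ≅ Z.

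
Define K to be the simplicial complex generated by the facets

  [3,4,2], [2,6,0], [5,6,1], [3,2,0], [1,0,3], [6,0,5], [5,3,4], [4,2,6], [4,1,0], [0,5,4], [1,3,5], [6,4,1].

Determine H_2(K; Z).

H_2 = 0.

Fix the vertex order 0 < 1 < 2 < 3 < 4 < 5 < 6 and write every simplex with vertices in increasing order. Then dim K = 2 and the simplices of K are:

  0-simplices (7): [0], [1], [2], [3], [4], [5], [6]
  1-simplices (18): [0,1], [0,2], [0,3], [0,4], [0,5], [0,6], [1,3], [1,4], [1,5], [1,6], [2,3], [2,4], [2,6], [3,4], [3,5], [4,5], [4,6], [5,6]
  2-simplices (12): [0,1,3], [0,1,4], [0,2,3], [0,2,6], [0,4,5], [0,5,6], [1,3,5], [1,4,6], [1,5,6], [2,3,4], [2,4,6], [3,4,5]

so the chain groups are C_0 ≅ Z^7, C_1 ≅ Z^18, C_2 ≅ Z^12.

The boundary map ∂_1: C_1 → C_0 maps an edge to its endpoints' difference, ∂[p,q] = q − p.
The 7×18 boundary matrix has rank 6 and Smith normal form diag(1,1,1,1,1,1).

Boundary ∂_2: C_2 → C_1 acts by ∂[p,q,r] = [q,r] − [p,r] + [p,q]. For instance
  ∂[0,5,6] = [5,6] − [0,6] + [0,5],
  ∂[2,4,6] = [4,6] − [2,6] + [2,4].
The resulting 18×12 matrix has rank 12, and its Smith normal form has invariant factors (1,1,1,1,1,1,1,1,1,1,1,2).

Now H_k = ker ∂_k / im ∂_{k+1}, so:

  H_2: rank ker ∂_2 − rank ∂_3 = (12 − 12) − 0 = 0, and there is no ∂_3, so H_2 = 0.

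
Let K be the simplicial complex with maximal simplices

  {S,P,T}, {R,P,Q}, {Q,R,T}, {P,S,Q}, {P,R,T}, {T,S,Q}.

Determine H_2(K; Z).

Order the vertices as P < Q < R < S < T. Listing each simplex with vertices in this order, K has dimension 2 with simplices:

  0-simplices (5): P, Q, R, S, T
  1-simplices (9): PQ, PR, PS, PT, QR, QS, QT, RT, ST
  2-simplices (6): PQR, PQS, PRT, PST, QRT, QST

Hence C_0 ≅ Z^5, C_1 ≅ Z^9, C_2 ≅ Z^6.

The boundary map ∂_1: C_1 → C_0 is given by ∂[p,q] = [q] − [p]. For instance
  ∂QR = R − Q.
This gives a 5×9 integer matrix of rank 4; reducing to Smith normal form yields diagonal entries (1,1,1,1).

∂_2: C_2 → C_1 sends each 2-simplex [p,q,r] to [q,r] − [p,r] + [p,q]. For instance
  ∂QST = ST − QT + QS,
  ∂PRT = RT − PT + PR.
As a 9×6 matrix over Z this has rank 5, with invariant factors (1,1,1,1,1).

From H_k ≅ ker(∂_k) / im(∂_{k+1}) we obtain:

  H_2: rank ker ∂_2 − rank ∂_3 = (6 − 5) − 0 = 1, and there is no ∂_3, so H_2 ≅ Z.

H_2 = Z.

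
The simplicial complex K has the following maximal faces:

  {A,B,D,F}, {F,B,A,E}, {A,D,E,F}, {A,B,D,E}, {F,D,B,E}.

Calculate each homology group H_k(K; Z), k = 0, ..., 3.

Order the vertices as A < B < D < E < F. Listing each simplex with vertices in this order, K has dimension 3 with simplices:

  0-simplices (5): A, B, D, E, F
  1-simplices (10): AB, AD, AE, AF, BD, BE, BF, DE, DF, EF
  2-simplices (10): ABD, ABE, ABF, ADE, ADF, AEF, BDE, BDF, BEF, DEF
  3-simplices (5): ABDE, ABDF, ABEF, ADEF, BDEF

Hence C_0 ≅ Z^5, C_1 ≅ Z^10, C_2 ≅ Z^10, C_3 ≅ Z^5.

The boundary map ∂_1: C_1 → C_0 sends each edge [p,q] (with p < q) to q − p.
As a 5×10 matrix over Z this has rank 4, with invariant factors (1,1,1,1).

The boundary map ∂_2: C_2 → C_1 maps a triangle to the signed sum of its edges. For instance
  ∂BDE = DE − BE + BD,
  ∂ABF = BF − AF + AB.
The 10×10 boundary matrix has rank 6 and Smith normal form diag(1,1,1,1,1,1).

The boundary map ∂_3: C_3 → C_2 sends each 3-simplex σ to the alternating sum Σ_i (−1)^i (σ with its i-th vertex removed). For instance
  ∂ABDF = BDF − ADF + ABF − ABD,
  ∂ABDE = BDE − ADE + ABE − ABD.
This gives a 10×5 integer matrix of rank 4; reducing to Smith normal form yields diagonal entries (1,1,1,1).

Reading off H_k = ker ∂_k / im ∂_{k+1}:

  H_0: rank C_0 − rank ∂_1 = 5 − 4 = 1, and the invariant factors of ∂_1 are all 1, so H_0 ≅ Z.
  H_1: rank ker ∂_1 − rank ∂_2 = (10 − 4) − 6 = 0, and the invariant factors of ∂_2 are all 1, so H_1 ≅ 0.
  H_2: rank ker ∂_2 − rank ∂_3 = (10 − 6) − 4 = 0, and the invariant factors of ∂_3 are all 1, so H_2 ≅ 0.
  H_3: rank ker ∂_3 − rank ∂_4 = (5 − 4) − 0 = 1, and there is no ∂_4, so H_3 ≅ Z.

H_0 = Z,  H_1 = 0,  H_2 = 0,  H_3 = Z.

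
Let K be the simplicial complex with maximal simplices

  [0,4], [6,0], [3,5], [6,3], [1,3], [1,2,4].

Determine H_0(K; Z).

H_0 ≅ Z.

Order the vertices as 0 < 1 < 2 < 3 < 4 < 5 < 6. Listing each simplex with vertices in this order, K has dimension 2 with simplices:

  0-simplices (7): [0], [1], [2], [3], [4], [5], [6]
  1-simplices (8): [0,4], [0,6], [1,2], [1,3], [1,4], [2,4], [3,5], [3,6]
  2-simplices (1): [1,2,4]

Hence C_0 ≅ Z^7, C_1 ≅ Z^8, C_2 ≅ Z^1.

Boundary ∂_1: C_1 → C_0 is given by ∂[p,q] = [q] − [p].
The resulting 7×8 matrix has rank 6, and its Smith normal form has invariant factors (1,1,1,1,1,1).

The boundary map ∂_2: C_2 → C_1 sends each 2-simplex [p,q,r] to [q,r] − [p,r] + [p,q]. For instance
  ∂[1,2,4] = [2,4] − [1,4] + [1,2].
As a 8×1 matrix over Z this has rank 1, with invariant factors (1).

Reading off H_k = ker ∂_k / im ∂_{k+1}:

  H_0: rank C_0 − rank ∂_1 = 7 − 6 = 1, and the invariant factors of ∂_1 are all 1, so H_0 ≅ Z.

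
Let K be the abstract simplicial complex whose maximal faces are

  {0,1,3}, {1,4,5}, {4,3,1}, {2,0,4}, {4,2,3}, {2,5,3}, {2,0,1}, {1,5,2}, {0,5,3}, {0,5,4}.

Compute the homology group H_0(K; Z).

K has 6 vertices, 15 edges, 10 triangles.
rank ∂_0 = 0, rank ∂_1 = 5 ⇒ b_0 = 6 − 0 − 5 = 1; all invariant factors of ∂_1 are 1 so no torsion. So H_0 ≅ Z.

H_0 = Z.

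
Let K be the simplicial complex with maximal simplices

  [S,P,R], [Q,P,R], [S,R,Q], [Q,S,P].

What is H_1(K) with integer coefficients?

Order the vertices as P < Q < R < S. Listing each simplex with vertices in this order, K has dimension 2 with simplices:

  0-simplices (4): P, Q, R, S
  1-simplices (6): PQ, PR, PS, QR, QS, RS
  2-simplices (4): PQR, PQS, PRS, QRS

so the chain groups are C_0 ≅ Z^4, C_1 ≅ Z^6, C_2 ≅ Z^4.

The boundary map ∂_1: C_1 → C_0 maps an edge to its endpoints' difference, ∂[p,q] = q − p.
As a 4×6 matrix over Z this has rank 3, with invariant factors (1,1,1).

Boundary ∂_2: C_2 → C_1 sends each 2-simplex [p,q,r] to [q,r] − [p,r] + [p,q]. For instance
  ∂QRS = RS − QS + QR,
  ∂PQR = QR − PR + PQ.
The 6×4 boundary matrix has rank 3 and Smith normal form diag(1,1,1).

Now H_k = ker ∂_k / im ∂_{k+1}, so:

  H_1: rank ker ∂_1 − rank ∂_2 = (6 − 3) − 3 = 0, and the invariant factors of ∂_2 are all 1, so H_1 = 0.

H_1 = 0.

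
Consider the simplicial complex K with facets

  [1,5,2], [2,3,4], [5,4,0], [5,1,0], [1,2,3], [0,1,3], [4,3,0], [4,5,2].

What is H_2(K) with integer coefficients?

H_2 ≅ Z.

Order the vertices as 0 < 1 < 2 < 3 < 4 < 5. Listing each simplex with vertices in this order, K has dimension 2 with simplices:

  0-simplices (6): [0], [1], [2], [3], [4], [5]
  1-simplices (12): [0,1], [0,3], [0,4], [0,5], [1,2], [1,3], [1,5], [2,3], [2,4], [2,5], [3,4], [4,5]
  2-simplices (8): [0,1,3], [0,1,5], [0,3,4], [0,4,5], [1,2,3], [1,2,5], [2,3,4], [2,4,5]

giving chain groups C_0 ≅ Z^6, C_1 ≅ Z^12, C_2 ≅ Z^8.

Boundary ∂_1: C_1 → C_0 maps an edge to its endpoints' difference, ∂[p,q] = q − p.
This gives a 6×12 integer matrix of rank 5; reducing to Smith normal form yields diagonal entries (1,1,1,1,1).

Boundary ∂_2: C_2 → C_1 sends each 2-simplex [p,q,r] to [q,r] − [p,r] + [p,q]. For instance
  ∂[2,3,4] = [3,4] − [2,4] + [2,3],
  ∂[2,4,5] = [4,5] − [2,5] + [2,4].
The 12×8 boundary matrix has rank 7 and Smith normal form diag(1,1,1,1,1,1,1).

From H_k ≅ ker(∂_k) / im(∂_{k+1}) we obtain:

  H_2: rank ker ∂_2 − rank ∂_3 = (8 − 7) − 0 = 1, and there is no ∂_3, so H_2 ≅ Z.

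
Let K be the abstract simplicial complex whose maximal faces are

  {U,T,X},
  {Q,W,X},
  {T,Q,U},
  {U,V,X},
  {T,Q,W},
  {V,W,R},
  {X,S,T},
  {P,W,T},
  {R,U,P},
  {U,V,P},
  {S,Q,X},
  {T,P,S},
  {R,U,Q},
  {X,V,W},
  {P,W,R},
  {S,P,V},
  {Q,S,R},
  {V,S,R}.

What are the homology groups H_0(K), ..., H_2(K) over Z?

H_0 ≅ Z,  H_1 ≅ Z × Z/2,  H_2 = 0.

Fix the vertex order P < Q < R < S < T < U < V < W < X and write every simplex with vertices in increasing order. Then dim K = 2 and the simplices of K are:

  0-simplices (9): P, Q, R, S, T, U, V, W, X
  1-simplices (27): PR, PS, PT, PU, PV, PW, QR, QS, QT, QU, QW, QX, RS, RU, RV, RW, ST, SV, SX, TU, TW, TX, UV, UX, VW, VX, WX
  2-simplices (18): PRU, PRW, PST, PSV, PTW, PUV, QRS, QRU, QSX, QTU, QTW, QWX, RSV, RVW, STX, TUX, UVX, VWX

so the chain groups are C_0 ≅ Z^9, C_1 ≅ Z^27, C_2 ≅ Z^18.

∂_1: C_1 → C_0 maps an edge to its endpoints' difference, ∂[p,q] = q − p.
This gives a 9×27 integer matrix of rank 8; reducing to Smith normal form yields diagonal entries (1,1,1,1,1,1,1,1).

The boundary map ∂_2: C_2 → C_1 acts by ∂[p,q,r] = [q,r] − [p,r] + [p,q]. For instance
  ∂RVW = VW − RW + RV,
  ∂QSX = SX − QX + QS.
The resulting 27×18 matrix has rank 18, and its Smith normal form has invariant factors (1,1,1,1,1,1,1,1,1,1,1,1,1,1,1,1,1,2).

Computing H_k = (kernel of ∂_k) / (image of ∂_{k+1}):

  H_0: rank C_0 − rank ∂_1 = 9 − 8 = 1, and the invariant factors of ∂_1 are all 1, so H_0 ≅ Z.
  H_1: rank ker ∂_1 − rank ∂_2 = (27 − 8) − 18 = 1, and ∂_2 has invariant factor 2 > 1, so H_1 ≅ Z × Z/2.
  H_2: rank ker ∂_2 − rank ∂_3 = (18 − 18) − 0 = 0, and there is no ∂_3, so H_2 ≅ 0.

As a check, the Euler characteristic is 9 − 27 + 18 = 0, which agrees with 1 − 1 + 0 = 0.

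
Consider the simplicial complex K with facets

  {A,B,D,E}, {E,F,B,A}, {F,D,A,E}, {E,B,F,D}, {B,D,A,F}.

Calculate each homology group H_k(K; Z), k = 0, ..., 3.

Fix the vertex order A < B < D < E < F and write every simplex with vertices in increasing order. Then dim K = 3 and the simplices of K are:

  0-simplices (5): A, B, D, E, F
  1-simplices (10): AB, AD, AE, AF, BD, BE, BF, DE, DF, EF
  2-simplices (10): ABD, ABE, ABF, ADE, ADF, AEF, BDE, BDF, BEF, DEF
  3-simplices (5): ABDE, ABDF, ABEF, ADEF, BDEF

Hence C_0 ≅ Z^5, C_1 ≅ Z^10, C_2 ≅ Z^10, C_3 ≅ Z^5.

∂_1: C_1 → C_0 maps an edge to its endpoints' difference, ∂[p,q] = q − p. For instance
  ∂AF = F − A.
The 5×10 boundary matrix has rank 4 and Smith normal form diag(1,1,1,1).

∂_2: C_2 → C_1 maps a triangle to the signed sum of its edges. For instance
  ∂DEF = EF − DF + DE,
  ∂ADF = DF − AF + AD.
The resulting 10×10 matrix has rank 6, and its Smith normal form has invariant factors (1,1,1,1,1,1).

∂_3: C_3 → C_2 sends each 3-simplex σ to the alternating sum Σ_i (−1)^i (σ with its i-th vertex removed). For instance
  ∂BDEF = DEF − BEF + BDF − BDE,
  ∂ABDE = BDE − ADE + ABE − ABD.
The resulting 10×5 matrix has rank 4, and its Smith normal form has invariant factors (1,1,1,1).

Now H_k = ker ∂_k / im ∂_{k+1}, so:

  H_0: rank C_0 − rank ∂_1 = 5 − 4 = 1, and the invariant factors of ∂_1 are all 1, so H_0 = Z.
  H_1: rank ker ∂_1 − rank ∂_2 = (10 − 4) − 6 = 0, and the invariant factors of ∂_2 are all 1, so H_1 = 0.
  H_2: rank ker ∂_2 − rank ∂_3 = (10 − 6) − 4 = 0, and the invariant factors of ∂_3 are all 1, so H_2 = 0.
  H_3: rank ker ∂_3 − rank ∂_4 = (5 − 4) − 0 = 1, and there is no ∂_4, so H_3 = Z.

H_0 ≅ Z,  H_1 = 0,  H_2 = 0,  H_3 ≅ Z.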